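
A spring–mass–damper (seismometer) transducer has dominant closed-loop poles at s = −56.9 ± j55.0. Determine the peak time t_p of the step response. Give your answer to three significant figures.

t_p ≈ 0.0571 s

t_p = π/ω_d with ω_d = 55.0 (the imaginary part), so t_p = 0.0571 s.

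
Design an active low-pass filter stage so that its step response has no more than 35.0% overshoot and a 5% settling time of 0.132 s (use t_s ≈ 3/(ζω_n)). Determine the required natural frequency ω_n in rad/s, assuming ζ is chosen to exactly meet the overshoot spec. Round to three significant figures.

ζ = −ln(OS)/√(π² + (ln OS)²). With OS = 0.350, ln OS = −1.050 and ζ = 1.050/3.312 = 0.317.
From t_s ≈ 3/(ζω_n): ω_n = 3/(ζ·t_s) = 3/(0.317·0.132) = 71.7 rad/s.

ω_n ≈ 71.7 rad/s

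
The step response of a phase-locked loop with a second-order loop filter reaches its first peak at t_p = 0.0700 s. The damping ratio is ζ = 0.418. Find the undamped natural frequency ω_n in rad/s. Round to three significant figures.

ω_n ≈ 49.4 rad/s

Peak time t_p = π/ω_d, so ω_d = π/t_p = π/0.0700 = 44.9 rad/s.
ω_n = ω_d/√(1−ζ²) = 44.9/√0.825 = 49.4 rad/s.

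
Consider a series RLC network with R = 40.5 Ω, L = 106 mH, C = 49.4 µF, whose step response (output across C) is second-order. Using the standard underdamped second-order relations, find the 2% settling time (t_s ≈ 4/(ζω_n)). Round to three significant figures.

For a series RLC circuit (capacitor voltage as output), ω_n = 1/√(LC) = 1/√(106 mH · 49.4 µF) = 437 rad/s.
ζ = (R/2)·√(C/L) = (40.5/2)·√(49.4 µF/106 mH) = 0.437.
t_s ≈ 4/(ζω_n) = 0.0209 s.

t_s ≈ 0.0209 s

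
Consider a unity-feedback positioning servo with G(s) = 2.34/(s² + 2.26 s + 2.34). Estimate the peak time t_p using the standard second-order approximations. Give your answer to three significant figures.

ω_n = √2.34 = 1.53 rad/s; ζ = 2.26/(2·1.53) = 0.739.
ω_d = ω_n√(1−ζ²) = 1.03 rad/s. Then t_p = π/ω_d = 3.05 s.

t_p ≈ 3.05 s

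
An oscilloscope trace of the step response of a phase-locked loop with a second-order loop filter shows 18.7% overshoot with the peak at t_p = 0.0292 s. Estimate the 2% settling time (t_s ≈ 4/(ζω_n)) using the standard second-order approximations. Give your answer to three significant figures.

t_s ≈ 0.0697 s

The overshoot fixes ζ = −ln(OS)/√(π²+ln²(OS)) = 0.471.
t_p = π/ω_d ⇒ ω_d = 108 rad/s; then ω_n = ω_d/√(1−ζ²) = 122 rad/s.
t_s ≈ 4/(ζω_n) = 4/(0.471·122) = 0.0697 s.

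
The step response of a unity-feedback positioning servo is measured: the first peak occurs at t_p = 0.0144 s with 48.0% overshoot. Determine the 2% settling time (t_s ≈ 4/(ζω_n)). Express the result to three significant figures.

t_s ≈ 0.0785 s

ζ from %OS: ζ = |ln 0.480|/√(π²+ln²0.480) = 0.228.
From t_p = π/ω_d, ω_d = π/0.0144 = 218 rad/s, so ω_n = ω_d/√(1−ζ²) = 224 rad/s.
t_s ≈ 4/(ζω_n) = 4/(0.228·224) = 0.0785 s.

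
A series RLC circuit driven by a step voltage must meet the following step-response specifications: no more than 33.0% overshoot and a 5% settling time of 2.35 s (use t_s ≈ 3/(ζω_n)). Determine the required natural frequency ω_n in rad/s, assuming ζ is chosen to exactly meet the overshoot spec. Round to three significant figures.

ω_n ≈ 3.84 rad/s

From %OS = 100·exp(−πζ/√(1−ζ²)), invert to get ζ = −ln(OS)/√(π² + ln²(OS)) with OS = 0.330.
−ln 0.330 = 1.109, so ζ = 1.109/√(π² + 1.229) = 0.333.
From t_s ≈ 3/(ζω_n): ω_n = 3/(ζ·t_s) = 3/(0.333·2.35) = 3.84 rad/s.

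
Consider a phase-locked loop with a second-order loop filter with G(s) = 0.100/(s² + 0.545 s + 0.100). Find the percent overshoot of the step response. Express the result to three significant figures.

%OS ≈ 0.482%

Matching coefficients with s² + 2ζω_n s + ω_n² gives ω_n² = 0.100 ⇒ ω_n = 0.316 rad/s, and ζ = 0.545/(2ω_n) = 0.862.
Overshoot: exp(−π·0.862/√(1−0.862²)) = 0.00482, i.e. 0.482%.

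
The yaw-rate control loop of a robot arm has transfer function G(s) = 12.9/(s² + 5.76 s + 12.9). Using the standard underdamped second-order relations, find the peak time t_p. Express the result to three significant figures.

ω_n = √12.9 = 3.59 rad/s; ζ = 5.76/(2·3.59) = 0.802.
The damped frequency ω_d = ω_n√(1−ζ²) = 2.15 rad/s. Then t_p = π/ω_d = 1.46 s.

t_p ≈ 1.46 s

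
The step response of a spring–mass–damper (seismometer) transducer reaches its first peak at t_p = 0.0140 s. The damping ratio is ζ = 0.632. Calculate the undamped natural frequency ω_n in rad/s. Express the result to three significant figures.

Peak time t_p = π/ω_d, so ω_d = π/t_p = π/0.0140 = 224 rad/s.
ω_n = ω_d/√(1−ζ²) = 224/√0.601 = 290 rad/s.

ω_n ≈ 290 rad/s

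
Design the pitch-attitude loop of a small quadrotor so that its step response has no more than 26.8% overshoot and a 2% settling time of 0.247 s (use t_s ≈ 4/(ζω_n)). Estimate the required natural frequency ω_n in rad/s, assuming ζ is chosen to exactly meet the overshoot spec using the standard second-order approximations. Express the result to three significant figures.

ω_n ≈ 41.9 rad/s

From %OS = 100·exp(−πζ/√(1−ζ²)), invert to get ζ = −ln(OS)/√(π² + ln²(OS)) with OS = 0.268.
−ln 0.268 = 1.317, so ζ = 1.317/√(π² + 1.734) = 0.387.
From t_s ≈ 4/(ζω_n): ω_n = 4/(ζ·t_s) = 4/(0.387·0.247) = 41.9 rad/s.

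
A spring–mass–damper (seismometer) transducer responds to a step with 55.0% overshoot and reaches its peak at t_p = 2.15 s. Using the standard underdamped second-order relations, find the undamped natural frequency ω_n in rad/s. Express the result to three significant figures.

ω_n ≈ 1.49 rad/s

The overshoot fixes ζ = −ln(OS)/√(π²+ln²(OS)) = 0.187.
t_p = π/ω_d ⇒ ω_d = 1.46 rad/s; then ω_n = ω_d/√(1−ζ²) = 1.49 rad/s.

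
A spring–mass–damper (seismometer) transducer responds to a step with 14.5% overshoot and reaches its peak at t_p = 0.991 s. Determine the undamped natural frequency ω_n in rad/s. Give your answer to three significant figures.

The overshoot fixes ζ = −ln(OS)/√(π²+ln²(OS)) = 0.524.
t_p = π/ω_d ⇒ ω_d = 3.17 rad/s; then ω_n = ω_d/√(1−ζ²) = 3.72 rad/s.

ω_n ≈ 3.72 rad/s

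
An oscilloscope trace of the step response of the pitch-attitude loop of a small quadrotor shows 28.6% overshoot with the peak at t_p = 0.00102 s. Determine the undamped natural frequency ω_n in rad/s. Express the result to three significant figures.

From the overshoot, ζ = −ln(OS)/√(π²+ln²(OS)) = 0.370.
t_p = π/ω_d ⇒ ω_d = 3080 rad/s; then ω_n = ω_d/√(1−ζ²) = 3320 rad/s.

ω_n ≈ 3320 rad/s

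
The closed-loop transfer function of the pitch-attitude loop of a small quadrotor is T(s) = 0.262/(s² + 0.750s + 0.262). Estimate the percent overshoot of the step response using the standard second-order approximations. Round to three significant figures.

%OS ≈ 3.40%

Comparing the denominator to s² + 2ζω_n s + ω_n²: ω_n = √0.262 = 0.512 rad/s, and 2ζω_n = 0.750 so ζ = 0.750/(2·0.512) = 0.733.
%OS = 100·exp(−πζ/√(1−ζ²)) = 3.40%.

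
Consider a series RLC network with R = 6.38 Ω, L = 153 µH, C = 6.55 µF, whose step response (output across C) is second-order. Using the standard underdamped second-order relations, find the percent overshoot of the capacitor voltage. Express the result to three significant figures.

For a series RLC circuit (capacitor voltage as output), ω_n = 1/√(LC) = 1/√(153 µH · 6.55 µF) = 31600 rad/s.
ζ = (R/2)·√(C/L) = (6.38/2)·√(6.55 µF/153 µH) = 0.660.
%OS = 100 e^{−πζ/√(1−ζ²)} with ζ = 0.660 gives 6.33%.

%OS ≈ 6.33%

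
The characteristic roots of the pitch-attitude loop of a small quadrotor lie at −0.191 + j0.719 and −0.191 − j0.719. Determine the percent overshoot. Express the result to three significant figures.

%OS ≈ 43.4%

With σ = 0.191, ω_d = 0.719: ω_n = √(σ²+ω_d²) = 0.744 rad/s, ζ = σ/ω_n = 0.257.
%OS = 100·exp(−πζ/√(1−ζ²)) = 43.4%.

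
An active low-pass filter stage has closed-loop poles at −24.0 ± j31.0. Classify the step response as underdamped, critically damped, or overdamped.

underdamped

Since the poles form a complex-conjugate pair with nonzero imaginary part, the response is underdamped.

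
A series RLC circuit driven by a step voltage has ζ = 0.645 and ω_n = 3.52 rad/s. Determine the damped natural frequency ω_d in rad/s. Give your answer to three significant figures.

ω_d ≈ 2.69 rad/s

ω_d = ω_n√(1−ζ²) = 3.52·√0.584 = 2.69 rad/s.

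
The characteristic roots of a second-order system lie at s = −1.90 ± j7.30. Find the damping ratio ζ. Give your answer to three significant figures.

ζ ≈ 0.252

|pole| = ω_n = √(1.90² + 7.30²) = 7.54 rad/s; ζ = cos θ = σ/ω_n = 0.252.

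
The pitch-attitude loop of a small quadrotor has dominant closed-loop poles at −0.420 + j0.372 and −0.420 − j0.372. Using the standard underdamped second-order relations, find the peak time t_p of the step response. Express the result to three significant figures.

t_p = π/ω_d with ω_d = 0.372 (the imaginary part), so t_p = 8.45 s.

t_p ≈ 8.45 s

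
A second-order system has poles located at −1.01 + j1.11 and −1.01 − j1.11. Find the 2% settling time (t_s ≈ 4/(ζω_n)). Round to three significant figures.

t_s ≈ 3.96 s

For poles at −σ ± jω_d, ζω_n = σ = 1.01, so t_s ≈ 4/σ = 3.96 s.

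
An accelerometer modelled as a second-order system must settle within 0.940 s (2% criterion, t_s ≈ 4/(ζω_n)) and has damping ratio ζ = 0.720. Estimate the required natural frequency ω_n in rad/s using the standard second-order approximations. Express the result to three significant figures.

Rearranging t_s ≈ 4/(ζω_n) gives ω_n = 4/(ζ·t_s) = 4/(0.720 × 0.940) = 5.91 rad/s.

ω_n ≈ 5.91 rad/s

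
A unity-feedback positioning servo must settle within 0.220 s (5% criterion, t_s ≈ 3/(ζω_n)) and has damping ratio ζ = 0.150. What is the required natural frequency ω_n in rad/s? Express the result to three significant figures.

ω_n ≈ 90.9 rad/s

Rearranging t_s ≈ 3/(ζω_n) gives ω_n = 3/(ζ·t_s) = 3/(0.150 × 0.220) = 90.9 rad/s.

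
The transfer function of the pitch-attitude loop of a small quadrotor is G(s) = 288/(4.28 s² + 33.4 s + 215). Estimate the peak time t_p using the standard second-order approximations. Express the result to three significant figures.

t_p ≈ 0.531 s

Dividing through by 4.28: denominator becomes s² + 7.804 s + 50.23.
So ω_n = √50.23 = 7.09 rad/s and ζ = 7.804/(2·7.09) = 0.551.
The damped frequency ω_d = ω_n√(1−ζ²) = 5.92 rad/s. t_p = π/ω_d = 0.531 s.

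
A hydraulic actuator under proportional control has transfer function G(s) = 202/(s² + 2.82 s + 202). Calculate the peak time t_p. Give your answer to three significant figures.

Comparing the denominator to s² + 2ζω_n s + ω_n²: ω_n = √202 = 14.2 rad/s, and 2ζω_n = 2.82 so ζ = 2.82/(2·14.2) = 0.0992.
ω_d = ω_n√(1−ζ²) = 14.1 rad/s. Then t_p = π/ω_d = 0.222 s.

t_p ≈ 0.222 s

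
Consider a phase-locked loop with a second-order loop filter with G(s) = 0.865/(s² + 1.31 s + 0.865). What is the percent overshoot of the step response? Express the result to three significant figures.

Matching coefficients with s² + 2ζω_n s + ω_n² gives ω_n² = 0.865 ⇒ ω_n = 0.930 rad/s, and ζ = 1.31/(2ω_n) = 0.704.
Overshoot: exp(−π·0.704/√(1−0.704²)) = 0.0443, i.e. 4.43%.

%OS ≈ 4.43%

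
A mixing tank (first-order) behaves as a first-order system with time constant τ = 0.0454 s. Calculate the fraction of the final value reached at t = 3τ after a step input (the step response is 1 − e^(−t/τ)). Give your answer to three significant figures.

y(t)/y_∞ = 1 − e^(−t/τ) = 1 − e^(−3) = 1 − e^(−3.00) = 0.950.

y/y_∞ ≈ 0.950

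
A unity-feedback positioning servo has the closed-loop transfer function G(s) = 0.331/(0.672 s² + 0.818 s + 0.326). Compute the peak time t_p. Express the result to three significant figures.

Dividing through by 0.672: denominator becomes s² + 1.217 s + 0.4851.
So ω_n = √0.4851 = 0.697 rad/s and ζ = 1.217/(2·0.697) = 0.874.
The damped frequency ω_d = ω_n√(1−ζ²) = 0.339 rad/s. t_p = π/ω_d = 9.28 s.

t_p ≈ 9.28 s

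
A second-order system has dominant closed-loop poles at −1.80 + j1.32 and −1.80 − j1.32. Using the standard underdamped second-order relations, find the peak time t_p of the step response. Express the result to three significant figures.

t_p ≈ 2.38 s

t_p = π/ω_d with ω_d = 1.32 (the imaginary part), so t_p = 2.38 s.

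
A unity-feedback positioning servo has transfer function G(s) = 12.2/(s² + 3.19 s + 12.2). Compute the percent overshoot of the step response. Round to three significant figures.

Matching coefficients with s² + 2ζω_n s + ω_n² gives ω_n² = 12.2 ⇒ ω_n = 3.49 rad/s, and ζ = 3.19/(2ω_n) = 0.457.
Overshoot: exp(−π·0.457/√(1−0.457²)) = 0.199, i.e. 19.9%.

%OS ≈ 19.9%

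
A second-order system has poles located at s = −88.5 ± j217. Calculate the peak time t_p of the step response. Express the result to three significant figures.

t_p ≈ 0.0145 s

t_p = π/ω_d with ω_d = 217 (the imaginary part), so t_p = 0.0145 s.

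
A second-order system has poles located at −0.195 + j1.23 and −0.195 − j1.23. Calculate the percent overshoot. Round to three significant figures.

%OS ≈ 60.8%

With σ = 0.195, ω_d = 1.23: ω_n = √(σ²+ω_d²) = 1.25 rad/s, ζ = σ/ω_n = 0.157.
%OS = 100·exp(−πζ/√(1−ζ²)) = 60.8%.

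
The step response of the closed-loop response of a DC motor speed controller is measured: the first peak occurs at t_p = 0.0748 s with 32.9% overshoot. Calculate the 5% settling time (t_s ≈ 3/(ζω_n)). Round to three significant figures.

t_s ≈ 0.202 s

The overshoot fixes ζ = −ln(OS)/√(π²+ln²(OS)) = 0.334.
From t_p = π/ω_d, ω_d = π/0.0748 = 42.0 rad/s, so ω_n = ω_d/√(1−ζ²) = 44.6 rad/s.
t_s ≈ 3/(ζω_n) = 3/(0.334·44.6) = 0.202 s.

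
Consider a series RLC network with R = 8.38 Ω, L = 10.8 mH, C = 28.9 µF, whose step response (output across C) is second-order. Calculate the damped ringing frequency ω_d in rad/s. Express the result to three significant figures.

For a series RLC circuit (capacitor voltage as output), ω_n = 1/√(LC) = 1/√(10.8 mH · 28.9 µF) = 1790 rad/s.
ζ = (R/2)·√(C/L) = (8.38/2)·√(28.9 µF/10.8 mH) = 0.217.
ω_d = ω_n√(1−ζ²) = 1750 rad/s.

ω_d ≈ 1750 rad/s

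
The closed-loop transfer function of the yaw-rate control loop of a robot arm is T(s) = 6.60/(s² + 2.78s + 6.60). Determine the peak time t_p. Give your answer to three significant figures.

t_p ≈ 1.45 s

Comparing the denominator to s² + 2ζω_n s + ω_n²: ω_n = √6.60 = 2.57 rad/s, and 2ζω_n = 2.78 so ζ = 2.78/(2·2.57) = 0.541.
The damped frequency ω_d = ω_n√(1−ζ²) = 2.16 rad/s. Then t_p = π/ω_d = 1.45 s.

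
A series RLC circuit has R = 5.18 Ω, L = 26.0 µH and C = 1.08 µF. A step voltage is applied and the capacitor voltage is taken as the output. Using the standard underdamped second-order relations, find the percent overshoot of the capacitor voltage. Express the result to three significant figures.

For a series RLC circuit (capacitor voltage as output), ω_n = 1/√(LC) = 1/√(26.0 µH · 1.08 µF) = 189000 rad/s.
ζ = (R/2)·√(C/L) = (5.18/2)·√(1.08 µF/26.0 µH) = 0.528.
%OS = 100·exp(−πζ/√(1−ζ²)) = 14.2%.

%OS ≈ 14.2%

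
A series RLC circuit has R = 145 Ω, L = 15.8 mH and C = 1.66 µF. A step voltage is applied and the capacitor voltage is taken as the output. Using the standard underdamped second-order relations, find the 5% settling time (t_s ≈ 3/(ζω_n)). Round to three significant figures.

For a series RLC circuit (capacitor voltage as output), ω_n = 1/√(LC) = 1/√(15.8 mH · 1.66 µF) = 6170 rad/s.
ζ = (R/2)·√(C/L) = (145/2)·√(1.66 µF/15.8 mH) = 0.743.
t_s ≈ 3/(ζω_n) = 0.000654 s.

t_s ≈ 0.000654 s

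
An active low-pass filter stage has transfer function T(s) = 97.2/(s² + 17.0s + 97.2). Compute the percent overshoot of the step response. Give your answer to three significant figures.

ω_n = √97.2 = 9.86 rad/s; ζ = 17.0/(2·9.86) = 0.862.
Overshoot: exp(−π·0.862/√(1−0.862²)) = 0.00477, i.e. 0.477%.

%OS ≈ 0.477%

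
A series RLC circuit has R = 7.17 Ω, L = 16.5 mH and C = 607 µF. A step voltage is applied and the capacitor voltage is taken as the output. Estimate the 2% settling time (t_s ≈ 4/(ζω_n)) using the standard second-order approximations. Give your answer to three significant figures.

For a series RLC circuit (capacitor voltage as output), ω_n = 1/√(LC) = 1/√(16.5 mH · 607 µF) = 316 rad/s.
ζ = (R/2)·√(C/L) = (7.17/2)·√(607 µF/16.5 mH) = 0.688.
t_s ≈ 4/(ζω_n) = 0.0184 s.

t_s ≈ 0.0184 s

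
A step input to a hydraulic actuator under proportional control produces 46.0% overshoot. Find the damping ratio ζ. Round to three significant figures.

ζ = −ln(OS)/√(π² + (ln OS)²). With OS = 0.460, ln OS = −0.7765 and ζ = 0.7765/3.236 = 0.240.

ζ ≈ 0.240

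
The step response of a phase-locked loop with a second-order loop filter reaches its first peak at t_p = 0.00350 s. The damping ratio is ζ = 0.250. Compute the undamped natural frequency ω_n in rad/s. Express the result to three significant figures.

ω_n ≈ 927 rad/s

Peak time t_p = π/ω_d, so ω_d = π/t_p = π/0.00350 = 898 rad/s.
ω_n = ω_d/√(1−ζ²) = 898/√0.938 = 927 rad/s.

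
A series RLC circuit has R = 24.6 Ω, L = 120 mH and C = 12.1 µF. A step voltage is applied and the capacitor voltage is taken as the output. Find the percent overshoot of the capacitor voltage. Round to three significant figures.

For a series RLC circuit (capacitor voltage as output), ω_n = 1/√(LC) = 1/√(120 mH · 12.1 µF) = 830 rad/s.
ζ = (R/2)·√(C/L) = (24.6/2)·√(12.1 µF/120 mH) = 0.124.
%OS = 100·exp(−πζ/√(1−ζ²)) = 67.6%.

%OS ≈ 67.6%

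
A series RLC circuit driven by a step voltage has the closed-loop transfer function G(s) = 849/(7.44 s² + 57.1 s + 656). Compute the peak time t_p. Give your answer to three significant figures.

t_p ≈ 0.367 s

Dividing through by 7.44: denominator becomes s² + 7.675 s + 88.17.
So ω_n = √88.17 = 9.39 rad/s and ζ = 7.675/(2·9.39) = 0.409.
The damped frequency ω_d = ω_n√(1−ζ²) = 8.57 rad/s. t_p = π/ω_d = 0.367 s.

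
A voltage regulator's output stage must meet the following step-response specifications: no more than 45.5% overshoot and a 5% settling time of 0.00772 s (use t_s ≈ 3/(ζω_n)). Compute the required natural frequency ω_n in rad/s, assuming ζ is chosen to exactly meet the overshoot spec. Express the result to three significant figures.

Inverting the overshoot relation: ζ = |ln 0.455|/√(π² + ln²0.455) = 0.243.
Then ω_n = 3/(ζ t_s) = 3/(0.243 × 0.00772) = 1600 rad/s.

ω_n ≈ 1600 rad/s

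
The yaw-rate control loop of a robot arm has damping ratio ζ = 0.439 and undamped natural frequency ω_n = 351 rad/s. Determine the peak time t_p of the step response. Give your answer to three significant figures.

t_p ≈ 0.00996 s

The damped frequency is ω_d = ω_n√(1−ζ²) = 351·√(1−0.193) = 315 rad/s.
Peak time t_p = π/ω_d = π/315 = 0.00996 s.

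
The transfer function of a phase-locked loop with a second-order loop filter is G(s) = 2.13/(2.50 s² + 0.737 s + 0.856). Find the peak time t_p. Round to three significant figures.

t_p ≈ 5.55 s

Dividing through by 2.50: denominator becomes s² + 0.2948 s + 0.3424.
So ω_n = √0.3424 = 0.585 rad/s and ζ = 0.2948/(2·0.585) = 0.252.
ω_d = ω_n√(1−ζ²) = 0.566 rad/s. t_p = π/ω_d = 5.55 s.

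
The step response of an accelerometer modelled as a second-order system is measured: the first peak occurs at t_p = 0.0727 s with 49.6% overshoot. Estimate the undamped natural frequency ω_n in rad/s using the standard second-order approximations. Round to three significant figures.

ω_n ≈ 44.3 rad/s

From the overshoot, ζ = −ln(OS)/√(π²+ln²(OS)) = 0.218.
From t_p = π/ω_d, ω_d = π/0.0727 = 43.2 rad/s, so ω_n = ω_d/√(1−ζ²) = 44.3 rad/s.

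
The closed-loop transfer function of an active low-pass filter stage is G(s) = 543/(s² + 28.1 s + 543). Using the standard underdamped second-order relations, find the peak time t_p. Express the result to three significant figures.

t_p ≈ 0.169 s

Comparing the denominator to s² + 2ζω_n s + ω_n²: ω_n = √543 = 23.3 rad/s, and 2ζω_n = 28.1 so ζ = 28.1/(2·23.3) = 0.603.
The damped frequency ω_d = ω_n√(1−ζ²) = 18.6 rad/s. Then t_p = π/ω_d = 0.169 s.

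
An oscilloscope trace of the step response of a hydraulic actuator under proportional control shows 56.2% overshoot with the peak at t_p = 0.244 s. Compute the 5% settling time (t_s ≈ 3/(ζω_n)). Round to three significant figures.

t_s ≈ 1.27 s

From the overshoot, ζ = −ln(OS)/√(π²+ln²(OS)) = 0.180.
From t_p = π/ω_d, ω_d = π/0.244 = 12.9 rad/s, so ω_n = ω_d/√(1−ζ²) = 13.1 rad/s.
t_s ≈ 3/(ζω_n) = 3/(0.180·13.1) = 1.27 s.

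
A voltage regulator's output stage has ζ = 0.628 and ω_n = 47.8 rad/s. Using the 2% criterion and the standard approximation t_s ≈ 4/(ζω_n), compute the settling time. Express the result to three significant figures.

t_s ≈ 0.133 s

t_s ≈ 4/(ζω_n) = 4/(0.628 × 47.8) = 0.133 s.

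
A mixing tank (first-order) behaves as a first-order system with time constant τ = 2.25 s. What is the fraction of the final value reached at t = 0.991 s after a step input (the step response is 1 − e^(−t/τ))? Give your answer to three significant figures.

y(t)/y_∞ = 1 − e^(−t/τ) = 1 − e^(−0.991/2.25) = 1 − e^(−0.440) = 0.356.

y/y_∞ ≈ 0.356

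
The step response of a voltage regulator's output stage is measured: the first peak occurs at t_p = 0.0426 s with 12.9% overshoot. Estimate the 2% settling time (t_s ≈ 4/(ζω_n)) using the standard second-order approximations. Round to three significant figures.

t_s ≈ 0.0832 s

From the overshoot, ζ = −ln(OS)/√(π²+ln²(OS)) = 0.546.
From t_p = π/ω_d, ω_d = π/0.0426 = 73.7 rad/s, so ω_n = ω_d/√(1−ζ²) = 88.0 rad/s.
t_s ≈ 4/(ζω_n) = 4/(0.546·88.0) = 0.0832 s.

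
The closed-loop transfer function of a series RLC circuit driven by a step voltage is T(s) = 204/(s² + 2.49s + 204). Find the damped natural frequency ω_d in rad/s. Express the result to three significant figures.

ω_d ≈ 14.2 rad/s

Comparing the denominator to s² + 2ζω_n s + ω_n²: ω_n = √204 = 14.3 rad/s, and 2ζω_n = 2.49 so ζ = 2.49/(2·14.3) = 0.0872.
The damped frequency ω_d = ω_n√(1−ζ²) = 14.2 rad/s.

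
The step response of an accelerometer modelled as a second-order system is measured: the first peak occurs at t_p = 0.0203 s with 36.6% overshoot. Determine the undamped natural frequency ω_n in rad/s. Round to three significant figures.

ω_n ≈ 162 rad/s

The overshoot fixes ζ = −ln(OS)/√(π²+ln²(OS)) = 0.305.
From t_p = π/ω_d, ω_d = π/0.0203 = 155 rad/s, so ω_n = ω_d/√(1−ζ²) = 162 rad/s.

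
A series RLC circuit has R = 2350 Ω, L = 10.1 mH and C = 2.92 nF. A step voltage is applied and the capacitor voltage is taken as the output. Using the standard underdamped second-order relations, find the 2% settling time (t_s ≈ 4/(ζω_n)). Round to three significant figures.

For a series RLC circuit (capacitor voltage as output), ω_n = 1/√(LC) = 1/√(10.1 mH · 2.92 nF) = 184000 rad/s.
ζ = (R/2)·√(C/L) = (2350/2)·√(2.92 nF/10.1 mH) = 0.632.
t_s ≈ 4/(ζω_n) = 0.0000344 s.

t_s ≈ 0.0000344 s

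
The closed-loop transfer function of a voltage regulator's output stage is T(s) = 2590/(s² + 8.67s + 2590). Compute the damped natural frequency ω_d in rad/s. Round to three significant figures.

Comparing the denominator to s² + 2ζω_n s + ω_n²: ω_n = √2590 = 50.9 rad/s, and 2ζω_n = 8.67 so ζ = 8.67/(2·50.9) = 0.0852.
ω_d = 50.9·√(1 − 0.0852²) = 50.7 rad/s.

ω_d ≈ 50.7 rad/s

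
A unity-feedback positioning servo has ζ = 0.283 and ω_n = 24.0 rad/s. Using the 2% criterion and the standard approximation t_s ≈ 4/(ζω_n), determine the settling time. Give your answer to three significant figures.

t_s ≈ 0.589 s

t_s ≈ 4/(ζω_n) = 4/(0.283 × 24.0) = 0.589 s.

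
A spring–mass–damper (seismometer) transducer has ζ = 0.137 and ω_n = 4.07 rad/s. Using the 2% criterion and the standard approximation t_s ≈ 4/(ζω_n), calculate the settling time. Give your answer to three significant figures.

t_s ≈ 4/(ζω_n) = 4/(0.137 × 4.07) = 7.17 s.

t_s ≈ 7.17 s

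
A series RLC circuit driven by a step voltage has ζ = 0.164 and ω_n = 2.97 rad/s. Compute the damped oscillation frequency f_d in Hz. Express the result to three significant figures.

ω_d = ω_n√(1−ζ²) = 2.97·√0.973 = 2.93 rad/s.
f_d = ω_d/(2π) = 0.466 Hz.

f_d ≈ 0.466 Hz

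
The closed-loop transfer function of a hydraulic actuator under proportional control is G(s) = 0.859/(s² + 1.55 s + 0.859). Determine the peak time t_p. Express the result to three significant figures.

Comparing the denominator to s² + 2ζω_n s + ω_n²: ω_n = √0.859 = 0.927 rad/s, and 2ζω_n = 1.55 so ζ = 1.55/(2·0.927) = 0.836.
The damped frequency ω_d = ω_n√(1−ζ²) = 0.508 rad/s. Then t_p = π/ω_d = 6.18 s.

t_p ≈ 6.18 s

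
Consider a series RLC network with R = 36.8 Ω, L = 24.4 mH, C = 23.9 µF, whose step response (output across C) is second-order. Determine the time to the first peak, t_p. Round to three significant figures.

t_p ≈ 0.00293 s

For a series RLC circuit (capacitor voltage as output), ω_n = 1/√(LC) = 1/√(24.4 mH · 23.9 µF) = 1310 rad/s.
ζ = (R/2)·√(C/L) = (36.8/2)·√(23.9 µF/24.4 mH) = 0.576.
The damped frequency ω_d = ω_n√(1−ζ²) = 1070 rad/s. t_p = π/ω_d = 0.00293 s.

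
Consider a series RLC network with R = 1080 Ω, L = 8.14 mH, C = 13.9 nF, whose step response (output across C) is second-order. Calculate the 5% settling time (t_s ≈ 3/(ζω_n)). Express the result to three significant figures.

For a series RLC circuit (capacitor voltage as output), ω_n = 1/√(LC) = 1/√(8.14 mH · 13.9 nF) = 94000 rad/s.
ζ = (R/2)·√(C/L) = (1080/2)·√(13.9 nF/8.14 mH) = 0.706.
t_s ≈ 3/(ζω_n) = 0.0000452 s.

t_s ≈ 0.0000452 s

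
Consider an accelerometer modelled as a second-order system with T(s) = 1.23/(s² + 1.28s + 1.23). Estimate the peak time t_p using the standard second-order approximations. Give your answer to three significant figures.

t_p ≈ 3.47 s

Comparing the denominator to s² + 2ζω_n s + ω_n²: ω_n = √1.23 = 1.11 rad/s, and 2ζω_n = 1.28 so ζ = 1.28/(2·1.11) = 0.577.
The damped frequency ω_d = ω_n√(1−ζ²) = 0.906 rad/s. Then t_p = π/ω_d = 3.47 s.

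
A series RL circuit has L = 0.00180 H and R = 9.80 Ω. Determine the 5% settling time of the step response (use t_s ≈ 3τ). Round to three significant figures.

τ = L/R = 0.00180/9.80 = 0.000184 s.
t_s ≈ 3τ = 0.000551 s.

t_s ≈ 0.000551 s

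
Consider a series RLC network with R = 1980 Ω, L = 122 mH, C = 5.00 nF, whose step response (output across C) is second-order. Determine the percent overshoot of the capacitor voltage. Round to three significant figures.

For a series RLC circuit (capacitor voltage as output), ω_n = 1/√(LC) = 1/√(122 mH · 5.00 nF) = 40500 rad/s.
ζ = (R/2)·√(C/L) = (1980/2)·√(5.00 nF/122 mH) = 0.200.
Overshoot: exp(−π·0.200/√(1−0.200²)) = 0.526, i.e. 52.6%.

%OS ≈ 52.6%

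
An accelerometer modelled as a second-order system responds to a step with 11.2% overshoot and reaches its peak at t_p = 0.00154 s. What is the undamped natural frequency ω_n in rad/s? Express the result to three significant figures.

ζ from %OS: ζ = |ln 0.112|/√(π²+ln²0.112) = 0.572.
From t_p = π/ω_d, ω_d = π/0.00154 = 2040 rad/s, so ω_n = ω_d/√(1−ζ²) = 2490 rad/s.

ω_n ≈ 2490 rad/s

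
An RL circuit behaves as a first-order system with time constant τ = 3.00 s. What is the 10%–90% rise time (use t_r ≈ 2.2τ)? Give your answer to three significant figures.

t_r ≈ 2.2τ = 6.60 s.

t_r ≈ 6.60 s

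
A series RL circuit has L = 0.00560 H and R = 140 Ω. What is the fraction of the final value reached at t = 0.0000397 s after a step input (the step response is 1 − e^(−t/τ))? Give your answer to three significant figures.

τ = L/R = 0.00560/140 = 0.0000400 s.
y(t)/y_∞ = 1 − e^(−t/τ) = 1 − e^(−0.0000397/0.0000400) = 1 − e^(−0.993) = 0.629.

y/y_∞ ≈ 0.629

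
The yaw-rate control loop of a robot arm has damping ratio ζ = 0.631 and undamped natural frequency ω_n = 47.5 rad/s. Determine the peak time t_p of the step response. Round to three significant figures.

t_p ≈ 0.0853 s

The damped frequency is ω_d = ω_n√(1−ζ²) = 47.5·√(1−0.398) = 36.8 rad/s.
Peak time t_p = π/ω_d = π/36.8 = 0.0853 s.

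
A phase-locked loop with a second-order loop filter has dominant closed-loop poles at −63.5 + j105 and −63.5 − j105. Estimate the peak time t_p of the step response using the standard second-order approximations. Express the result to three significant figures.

t_p = π/ω_d with ω_d = 105 (the imaginary part), so t_p = 0.0299 s.

t_p ≈ 0.0299 s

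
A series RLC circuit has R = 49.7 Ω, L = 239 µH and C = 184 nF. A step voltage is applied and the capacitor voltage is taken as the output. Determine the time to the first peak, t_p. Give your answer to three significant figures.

For a series RLC circuit (capacitor voltage as output), ω_n = 1/√(LC) = 1/√(239 µH · 184 nF) = 151000 rad/s.
ζ = (R/2)·√(C/L) = (49.7/2)·√(184 nF/239 µH) = 0.690.
The damped frequency ω_d = ω_n√(1−ζ²) = 109000 rad/s. t_p = π/ω_d = 0.0000288 s.

t_p ≈ 0.0000288 s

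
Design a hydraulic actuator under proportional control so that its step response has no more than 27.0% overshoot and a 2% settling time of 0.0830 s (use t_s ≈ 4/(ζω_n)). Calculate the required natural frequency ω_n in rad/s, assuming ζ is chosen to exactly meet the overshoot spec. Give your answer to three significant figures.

ω_n ≈ 125 rad/s

ζ = −ln(OS)/√(π² + (ln OS)²). With OS = 0.270, ln OS = −1.309 and ζ = 1.309/3.404 = 0.385.
Then ω_n = 4/(ζ t_s) = 4/(0.385 × 0.0830) = 125 rad/s.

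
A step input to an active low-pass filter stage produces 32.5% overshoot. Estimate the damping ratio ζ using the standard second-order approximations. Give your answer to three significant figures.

ζ = −ln(OS)/√(π² + (ln OS)²). With OS = 0.325, ln OS = −1.124 and ζ = 1.124/3.337 = 0.337.

ζ ≈ 0.337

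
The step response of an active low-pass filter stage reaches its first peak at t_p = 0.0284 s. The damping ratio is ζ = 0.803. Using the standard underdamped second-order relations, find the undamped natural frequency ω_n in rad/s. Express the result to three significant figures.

ω_n ≈ 186 rad/s

Peak time t_p = π/ω_d, so ω_d = π/t_p = π/0.0284 = 111 rad/s.
ω_n = ω_d/√(1−ζ²) = 111/√0.355 = 186 rad/s.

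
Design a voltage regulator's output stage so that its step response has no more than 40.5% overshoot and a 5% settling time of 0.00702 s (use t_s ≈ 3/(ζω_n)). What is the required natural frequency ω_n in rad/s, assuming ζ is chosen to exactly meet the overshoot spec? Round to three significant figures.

From %OS = 100·exp(−πζ/√(1−ζ²)), invert to get ζ = −ln(OS)/√(π² + ln²(OS)) with OS = 0.405.
−ln 0.405 = 0.9039, so ζ = 0.9039/√(π² + 0.8170) = 0.276.
Then ω_n = 3/(ζ t_s) = 3/(0.276 × 0.00702) = 1550 rad/s.

ω_n ≈ 1550 rad/s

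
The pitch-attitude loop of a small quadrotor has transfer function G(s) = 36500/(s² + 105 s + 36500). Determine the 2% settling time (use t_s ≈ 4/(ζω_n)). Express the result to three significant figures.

Matching coefficients with s² + 2ζω_n s + ω_n² gives ω_n² = 36500 ⇒ ω_n = 191 rad/s, and ζ = 105/(2ω_n) = 0.275.
t_s ≈ 4/(ζω_n) = 4/(0.275·191) = 0.0762 s.

t_s ≈ 0.0762 s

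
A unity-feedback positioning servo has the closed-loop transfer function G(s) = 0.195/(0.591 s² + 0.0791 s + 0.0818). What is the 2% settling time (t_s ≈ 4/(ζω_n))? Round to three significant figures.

t_s ≈ 59.8 s

Dividing through by 0.591: denominator becomes s² + 0.1338 s + 0.1384.
So ω_n = √0.1384 = 0.372 rad/s and ζ = 0.1338/(2·0.372) = 0.180.
t_s ≈ 4/(ζω_n) = 59.8 s.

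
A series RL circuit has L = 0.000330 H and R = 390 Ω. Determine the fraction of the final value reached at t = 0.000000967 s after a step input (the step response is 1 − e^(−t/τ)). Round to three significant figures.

y/y_∞ ≈ 0.681

τ = L/R = 0.000330/390 = 0.000000846 s.
y(t)/y_∞ = 1 − e^(−t/τ) = 1 − e^(−0.000000967/0.000000846) = 1 − e^(−1.14) = 0.681.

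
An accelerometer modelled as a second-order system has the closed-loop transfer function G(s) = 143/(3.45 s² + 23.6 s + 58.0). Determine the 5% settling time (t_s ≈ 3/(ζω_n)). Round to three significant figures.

t_s ≈ 0.877 s

Dividing through by 3.45: denominator becomes s² + 6.841 s + 16.81.
So ω_n = √16.81 = 4.10 rad/s and ζ = 6.841/(2·4.10) = 0.834.
t_s ≈ 3/(ζω_n) = 0.877 s.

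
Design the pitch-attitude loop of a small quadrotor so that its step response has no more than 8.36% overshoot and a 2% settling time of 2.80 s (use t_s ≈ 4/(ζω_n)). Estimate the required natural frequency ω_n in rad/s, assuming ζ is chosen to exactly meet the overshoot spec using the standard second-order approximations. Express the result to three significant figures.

ζ = −ln(OS)/√(π² + (ln OS)²). With OS = 0.0836, ln OS = −2.482 and ζ = 2.482/4.004 = 0.620.
Then ω_n = 4/(ζ t_s) = 4/(0.620 × 2.80) = 2.30 rad/s.

ω_n ≈ 2.30 rad/s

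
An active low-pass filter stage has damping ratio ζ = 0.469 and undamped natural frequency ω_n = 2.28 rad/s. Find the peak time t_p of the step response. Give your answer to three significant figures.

The damped frequency is ω_d = ω_n√(1−ζ²) = 2.28·√(1−0.220) = 2.01 rad/s.
Peak time t_p = π/ω_d = π/2.01 = 1.56 s.

t_p ≈ 1.56 s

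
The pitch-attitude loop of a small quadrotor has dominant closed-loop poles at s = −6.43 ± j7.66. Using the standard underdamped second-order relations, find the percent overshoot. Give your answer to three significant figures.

The poles are at −σ ± jω_d with σ = 6.43 and ω_d = 7.66, so ω_n = √(σ²+ω_d²) = 10.0 rad/s and ζ = σ/ω_n = 0.643.
%OS = 100·exp(−πζ/√(1−ζ²)) = 7.16%.

%OS ≈ 7.16%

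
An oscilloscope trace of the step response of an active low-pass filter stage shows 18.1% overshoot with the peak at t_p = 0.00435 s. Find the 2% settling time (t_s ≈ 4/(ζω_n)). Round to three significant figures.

t_s ≈ 0.0102 s

From the overshoot, ζ = −ln(OS)/√(π²+ln²(OS)) = 0.478.
t_p = π/ω_d ⇒ ω_d = 722 rad/s; then ω_n = ω_d/√(1−ζ²) = 822 rad/s.
t_s ≈ 4/(ζω_n) = 4/(0.478·822) = 0.0102 s.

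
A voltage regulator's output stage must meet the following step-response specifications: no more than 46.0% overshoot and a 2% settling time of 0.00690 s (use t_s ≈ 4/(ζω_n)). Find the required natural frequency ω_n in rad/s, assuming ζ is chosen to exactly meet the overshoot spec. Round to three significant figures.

Inverting the overshoot relation: ζ = |ln 0.460|/√(π² + ln²0.460) = 0.240.
Then ω_n = 4/(ζ t_s) = 4/(0.240 × 0.00690) = 2420 rad/s.

ω_n ≈ 2420 rad/s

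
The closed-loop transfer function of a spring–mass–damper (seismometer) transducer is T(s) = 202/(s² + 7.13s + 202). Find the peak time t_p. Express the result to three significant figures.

Matching coefficients with s² + 2ζω_n s + ω_n² gives ω_n² = 202 ⇒ ω_n = 14.2 rad/s, and ζ = 7.13/(2ω_n) = 0.251.
ω_d = ω_n√(1−ζ²) = 13.8 rad/s. Then t_p = π/ω_d = 0.228 s.

t_p ≈ 0.228 s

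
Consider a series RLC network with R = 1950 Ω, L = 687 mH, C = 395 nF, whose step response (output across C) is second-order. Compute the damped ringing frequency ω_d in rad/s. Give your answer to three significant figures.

ω_d ≈ 1290 rad/s

For a series RLC circuit (capacitor voltage as output), ω_n = 1/√(LC) = 1/√(687 mH · 395 nF) = 1920 rad/s.
ζ = (R/2)·√(C/L) = (1950/2)·√(395 nF/687 mH) = 0.739.
ω_d = ω_n√(1−ζ²) = 1290 rad/s.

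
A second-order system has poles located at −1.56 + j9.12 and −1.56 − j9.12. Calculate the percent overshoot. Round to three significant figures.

|pole| = ω_n = √(1.56² + 9.12²) = 9.25 rad/s; ζ = cos θ = σ/ω_n = 0.169.
%OS = 100·exp(−πζ/√(1−ζ²)) = 58.4%.

%OS ≈ 58.4%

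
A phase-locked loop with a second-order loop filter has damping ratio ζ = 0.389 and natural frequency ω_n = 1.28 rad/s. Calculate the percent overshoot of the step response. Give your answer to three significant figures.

%OS ≈ 26.5%

For an underdamped second-order system, %OS = 100·exp(−πζ/√(1−ζ²)).
πζ/√(1−ζ²) = π·0.389/√(1−0.151) = 1.327, so %OS = 100·e^(−1.327) = 26.5%.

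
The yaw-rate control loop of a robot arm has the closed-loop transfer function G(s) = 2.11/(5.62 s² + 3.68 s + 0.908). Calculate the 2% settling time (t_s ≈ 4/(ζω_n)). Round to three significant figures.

Dividing through by 5.62: denominator becomes s² + 0.6548 s + 0.1616.
So ω_n = √0.1616 = 0.402 rad/s and ζ = 0.6548/(2·0.402) = 0.815.
t_s ≈ 4/(ζω_n) = 12.2 s.

t_s ≈ 12.2 s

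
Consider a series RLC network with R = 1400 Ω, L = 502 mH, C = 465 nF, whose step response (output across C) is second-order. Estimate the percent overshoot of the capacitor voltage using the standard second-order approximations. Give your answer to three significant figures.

%OS ≈ 5.70%

For a series RLC circuit (capacitor voltage as output), ω_n = 1/√(LC) = 1/√(502 mH · 465 nF) = 2070 rad/s.
ζ = (R/2)·√(C/L) = (1400/2)·√(465 nF/502 mH) = 0.674.
%OS = 100 e^{−πζ/√(1−ζ²)} with ζ = 0.674 gives 5.70%.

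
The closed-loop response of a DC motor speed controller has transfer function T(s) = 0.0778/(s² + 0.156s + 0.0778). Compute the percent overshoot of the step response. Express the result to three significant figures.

Comparing the denominator to s² + 2ζω_n s + ω_n²: ω_n = √0.0778 = 0.279 rad/s, and 2ζω_n = 0.156 so ζ = 0.156/(2·0.279) = 0.280.
Overshoot: exp(−π·0.280/√(1−0.280²)) = 0.401, i.e. 40.1%.

%OS ≈ 40.1%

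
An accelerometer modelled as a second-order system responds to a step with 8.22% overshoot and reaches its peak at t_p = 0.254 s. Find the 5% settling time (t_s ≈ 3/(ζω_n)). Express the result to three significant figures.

t_s ≈ 0.305 s

ζ from %OS: ζ = |ln 0.0822|/√(π²+ln²0.0822) = 0.622.
t_p = π/ω_d ⇒ ω_d = 12.4 rad/s; then ω_n = ω_d/√(1−ζ²) = 15.8 rad/s.
t_s ≈ 3/(ζω_n) = 3/(0.622·15.8) = 0.305 s.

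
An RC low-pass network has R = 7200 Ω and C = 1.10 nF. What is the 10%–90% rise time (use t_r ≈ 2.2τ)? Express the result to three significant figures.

t_r ≈ 0.0000174 s

τ = RC = 7200 × 1.10 nF = 0.00000792 s.
t_r ≈ 2.2τ = 0.0000174 s.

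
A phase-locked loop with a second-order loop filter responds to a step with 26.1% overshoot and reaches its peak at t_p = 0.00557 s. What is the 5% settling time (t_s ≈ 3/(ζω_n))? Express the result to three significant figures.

t_s ≈ 0.0124 s

From the overshoot, ζ = −ln(OS)/√(π²+ln²(OS)) = 0.393.
t_p = π/ω_d ⇒ ω_d = 564 rad/s; then ω_n = ω_d/√(1−ζ²) = 613 rad/s.
t_s ≈ 3/(ζω_n) = 3/(0.393·613) = 0.0124 s.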